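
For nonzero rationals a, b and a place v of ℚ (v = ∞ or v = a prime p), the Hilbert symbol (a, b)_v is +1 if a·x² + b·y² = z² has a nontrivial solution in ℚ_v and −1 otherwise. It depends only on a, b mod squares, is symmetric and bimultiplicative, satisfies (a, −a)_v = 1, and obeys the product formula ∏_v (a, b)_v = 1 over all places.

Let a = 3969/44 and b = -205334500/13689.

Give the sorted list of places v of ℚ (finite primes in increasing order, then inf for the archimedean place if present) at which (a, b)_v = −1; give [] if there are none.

(a, b) ≡ (11, -145) mod (ℚ^×)²; places V = {2, 3, 5, 7, 11, 13, 17, 29, ∞}.
(a,b)_7: α=2, u≡2; β=2, v≡2 (mod 7); (2|7)=+1, (2|7)=+1; sign (−1)^0·+1^2·+1^2 = +1.
(a,b)_5: α=0, u≡1; β=3, v≡1 (mod 5); (1|5)=+1, (1|5)=+1; sign (−1)^0·+1^3·+1^0 = +1.
(a,b)_29: α=0, u≡21; β=1, v≡24 (mod 29); (21|29)=-1, (24|29)=+1; sign (−1)^0·-1^1·+1^0 = -1.
(a,b)_2: α=-2, β=2; u≡3, v≡7 (mod 8); ε(u)ε(v)=1·1, αω(v)=-2·0, βω(u)=2·1; sum ≡ 1  ⇒  -1.
(a,b)_11: α=-1, u≡5; β=0, v≡5 (mod 11); (5|11)=+1, (5|11)=+1; sign (−1)^0·+1^0·+1^-1 = +1.
(a,b)_17: α=0, u≡11; β=2, v≡8 (mod 17); (11|17)=-1, (8|17)=+1; sign (−1)^0·-1^2·+1^0 = +1.
(a,b)_∞: sgn(11)=+, sgn(-145)=−, so +1.
(a,b)_13: α=0, u≡6; β=-2, v≡2 (mod 13); (6|13)=-1, (2|13)=-1; sign (−1)^0·-1^-2·-1^0 = +1.
(a,b)_3: α=4, u≡2; β=-4, v≡2 (mod 3); (2|3)=-1, (2|3)=-1; sign (−1)^0·-1^-4·-1^4 = +1.
|Ram(11, -145)| = 2, even; anisotropic at {2, 29}.

[2, 29]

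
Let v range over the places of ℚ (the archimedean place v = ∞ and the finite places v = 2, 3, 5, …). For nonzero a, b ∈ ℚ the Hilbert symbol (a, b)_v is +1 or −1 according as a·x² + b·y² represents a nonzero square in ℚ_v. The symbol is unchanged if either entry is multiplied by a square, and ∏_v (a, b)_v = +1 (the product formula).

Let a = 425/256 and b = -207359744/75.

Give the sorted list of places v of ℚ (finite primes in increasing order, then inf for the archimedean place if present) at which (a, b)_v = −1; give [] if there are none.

(a, b) ≡ (17, -2429997) mod (ℚ^×)²; places V = {2, 3, 5, 17, 29, 31, 53, ∞}.
(a,b)_2: α=-8, β=8; u≡1, v≡3 (mod 8); ε(u)ε(v)=0·1, αω(v)=-8·1, βω(u)=8·0; sum ≡ 0  ⇒  +1.
(a,b)_∞: sgn(17)=+, sgn(-2429997)=−, so +1.
(a,b)_31: α=0, u≡26; β=1, v≡12 (mod 31); (26|31)=-1, (12|31)=-1; sign (−1)^0·-1^1·-1^0 = -1.
(a,b)_53: α=0, u≡47; β=1, v≡15 (mod 53); (47|53)=+1, (15|53)=+1; sign (−1)^0·+1^1·+1^0 = +1.
(a,b)_5: α=2, u≡2; β=-2, v≡2 (mod 5); (2|5)=-1, (2|5)=-1; sign (−1)^0·-1^-2·-1^2 = +1.
(a,b)_29: α=0, u≡2; β=1, v≡8 (mod 29); (2|29)=-1, (8|29)=-1; sign (−1)^0·-1^1·-1^0 = -1.
(a,b)_17: α=1, u≡8; β=1, v≡3 (mod 17); (8|17)=+1, (3|17)=-1; sign (−1)^0·+1^1·-1^1 = -1.
(a,b)_3: α=0, u≡2; β=-1, v≡1 (mod 3); (2|3)=-1, (1|3)=+1; sign (−1)^0·-1^-1·+1^0 = -1.
Ram(17, -2429997) = {3, 17, 29, 31}; no ℚ_3-point on the conic.

[3, 17, 29, 31]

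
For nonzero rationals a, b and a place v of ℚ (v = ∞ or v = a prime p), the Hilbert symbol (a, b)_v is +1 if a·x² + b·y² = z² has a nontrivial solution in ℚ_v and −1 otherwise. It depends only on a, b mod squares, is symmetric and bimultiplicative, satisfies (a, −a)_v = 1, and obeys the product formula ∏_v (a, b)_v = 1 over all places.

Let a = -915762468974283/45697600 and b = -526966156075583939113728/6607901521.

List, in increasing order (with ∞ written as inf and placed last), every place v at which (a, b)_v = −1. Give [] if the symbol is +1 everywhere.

[3, 7, 29, inf]

Mod squares: a ≡ -483, b ≡ -667. Check v ∈ {∞, 2, 3, 5, 7, 13, 17, 19, 23, 29, 37, 41}.
v=29: a=29^2·(≡26), b=29^3·(≡28) mod 29; (26|29)=-1, (28|29)=+1; (−1)^{2·3·14}·(-1)^3·(+1)^2 = -1.
v=7: a=7^5·(≡4), b=7^4·(≡3) mod 7; (4|7)=+1, (3|7)=-1; (−1)^{5·4·3}·(+1)^4·(-1)^5 = -1.
v=23: a=23^1·(≡9), b=23^5·(≡17) mod 23; (9|23)=+1, (17|23)=-1; (−1)^{1·5·11}·(+1)^5·(-1)^1 = +1.
v=41: a=41^0·(≡9), b=41^2·(≡30) mod 41; (9|41)=+1, (30|41)=-1; (−1)^{0·2·20}·(+1)^2·(-1)^0 = +1.
v=17: a=17^2·(≡14), b=17^0·(≡1) mod 17; (14|17)=-1, (1|17)=+1; (−1)^{2·0·8}·(-1)^0·(+1)^2 = +1.
v=3: a=3^3·(≡1), b=3^2·(≡2) mod 3; (1|3)=+1, (2|3)=-1; (−1)^{3·2·1}·(+1)^2·(-1)^3 = -1.
v=∞: -483 < 0 and -667 < 0  ⇒  (a,b)_∞ = -1.
v=13: a=13^-4·(≡5), b=13^-6·(≡12) mod 13; (5|13)=-1, (12|13)=+1; (−1)^{-4·-6·6}·(-1)^-6·(+1)^-4 = +1.
v=5: a=5^-2·(≡3), b=5^0·(≡2) mod 5; (3|5)=-1, (2|5)=-1; (−1)^{-2·0·2}·(-1)^0·(-1)^-2 = +1.
v=19: a=19^2·(≡16), b=19^2·(≡5) mod 19; (16|19)=+1, (5|19)=+1; (−1)^{2·2·9}·(+1)^2·(+1)^2 = +1.
v=2: v_2(a)=-6, v_2(b)=8; units ≡ 5, 5 (mod 8); ε·ε+αω+βω = 0·0+-6·1+8·1 ≡ 0  ⇒  (a,b)_2 = +1.
v=37: a=37^0·(≡15), b=37^-2·(≡12) mod 37; (15|37)=-1, (12|37)=+1; (−1)^{0·-2·18}·(-1)^-2·(+1)^0 = +1.
(-483, -667 / ℚ) ramifies at {3, 7, 29, ∞}: a division algebra.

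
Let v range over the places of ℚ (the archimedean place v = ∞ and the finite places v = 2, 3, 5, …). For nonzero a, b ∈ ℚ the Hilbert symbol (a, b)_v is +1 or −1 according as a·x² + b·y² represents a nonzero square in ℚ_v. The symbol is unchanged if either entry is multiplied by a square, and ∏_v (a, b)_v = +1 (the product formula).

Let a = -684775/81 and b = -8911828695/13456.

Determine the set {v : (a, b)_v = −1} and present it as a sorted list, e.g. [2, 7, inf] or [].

(a, b) ≡ (-559, -189255) mod (ℚ^×)²; places V = {2, 3, 5, 7, 11, 13, 29, 31, 37, 43, ∞}.
(a,b)_13: α=1, u≡9; β=0, v≡10 (mod 13); (9|13)=+1, (10|13)=+1; sign (−1)^0·+1^0·+1^1 = +1.
(a,b)_37: α=0, u≡3; β=1, v≡28 (mod 37); (3|37)=+1, (28|37)=+1; sign (−1)^0·+1^1·+1^0 = +1.
(a,b)_5: α=2, u≡4; β=1, v≡1 (mod 5); (4|5)=+1, (1|5)=+1; sign (−1)^0·+1^1·+1^2 = +1.
(a,b)_3: α=-4, u≡2; β=1, v≡2 (mod 3); (2|3)=-1, (2|3)=-1; sign (−1)^0·-1^1·-1^-4 = -1.
(a,b)_43: α=1, u≡3; β=0, v≡16 (mod 43); (3|43)=-1, (16|43)=+1; sign (−1)^0·-1^0·+1^1 = +1.
(a,b)_29: α=0, u≡19; β=-2, v≡24 (mod 29); (19|29)=-1, (24|29)=+1; sign (−1)^0·-1^-2·+1^0 = +1.
(a,b)_2: α=0, β=-4; u≡1, v≡1 (mod 8); ε(u)ε(v)=0·0, αω(v)=0·0, βω(u)=-4·0; sum ≡ 0  ⇒  +1.
(a,b)_∞: sgn(-559)=−, sgn(-189255)=−, so -1.
(a,b)_7: α=2, u≡1; β=2, v≡4 (mod 7); (1|7)=+1, (4|7)=+1; sign (−1)^0·+1^2·+1^2 = +1.
(a,b)_31: α=0, u≡22; β=3, v≡18 (mod 31); (22|31)=-1, (18|31)=+1; sign (−1)^0·-1^3·+1^0 = -1.
(a,b)_11: α=0, u≡2; β=1, v≡8 (mod 11); (2|11)=-1, (8|11)=-1; sign (−1)^0·-1^1·-1^0 = -1.
Ram(-559, -189255) = {3, 11, 31, ∞}; no ℚ_3-point on the conic.

[3, 11, 31, inf]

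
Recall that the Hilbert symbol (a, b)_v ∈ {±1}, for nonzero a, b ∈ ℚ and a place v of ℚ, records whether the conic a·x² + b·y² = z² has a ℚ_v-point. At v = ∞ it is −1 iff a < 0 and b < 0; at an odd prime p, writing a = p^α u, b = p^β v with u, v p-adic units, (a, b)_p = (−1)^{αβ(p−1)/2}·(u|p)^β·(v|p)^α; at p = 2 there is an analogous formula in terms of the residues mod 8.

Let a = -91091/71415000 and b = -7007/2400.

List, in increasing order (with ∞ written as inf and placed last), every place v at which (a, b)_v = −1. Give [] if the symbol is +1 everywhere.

Mod squares: a ≡ -66, b ≡ -858. Check v ∈ {∞, 2, 3, 5, 7, 11, 13, 23}.
v=3: a=3^-3·(≡2), b=3^-1·(≡2) mod 3; (2|3)=-1, (2|3)=-1; (−1)^{-3·-1·1}·(-1)^-1·(-1)^-3 = -1.
v=5: a=5^-4·(≡1), b=5^-2·(≡3) mod 5; (1|5)=+1, (3|5)=-1; (−1)^{-4·-2·2}·(+1)^-2·(-1)^-4 = +1.
v=7: a=7^2·(≡4), b=7^2·(≡3) mod 7; (4|7)=+1, (3|7)=-1; (−1)^{2·2·3}·(+1)^2·(-1)^2 = +1.
v=13: a=13^2·(≡1), b=13^1·(≡9) mod 13; (1|13)=+1, (9|13)=+1; (−1)^{2·1·6}·(+1)^1·(+1)^2 = +1.
v=2: v_2(a)=-3, v_2(b)=-5; units ≡ 7, 3 (mod 8); ε·ε+αω+βω = 1·1+-3·1+-5·0 ≡ 0  ⇒  (a,b)_2 = +1.
v=∞: -66 < 0 and -858 < 0  ⇒  (a,b)_∞ = -1.
v=11: a=11^1·(≡3), b=11^1·(≡6) mod 11; (3|11)=+1, (6|11)=-1; (−1)^{1·1·5}·(+1)^1·(-1)^1 = +1.
v=23: a=23^-2·(≡8), b=23^0·(≡1) mod 23; (8|23)=+1, (1|23)=+1; (−1)^{-2·0·11}·(+1)^0·(+1)^-2 = +1.
Ram(-66, -858) = {3, ∞}; no ℚ_3-point on the conic.

[3, inf]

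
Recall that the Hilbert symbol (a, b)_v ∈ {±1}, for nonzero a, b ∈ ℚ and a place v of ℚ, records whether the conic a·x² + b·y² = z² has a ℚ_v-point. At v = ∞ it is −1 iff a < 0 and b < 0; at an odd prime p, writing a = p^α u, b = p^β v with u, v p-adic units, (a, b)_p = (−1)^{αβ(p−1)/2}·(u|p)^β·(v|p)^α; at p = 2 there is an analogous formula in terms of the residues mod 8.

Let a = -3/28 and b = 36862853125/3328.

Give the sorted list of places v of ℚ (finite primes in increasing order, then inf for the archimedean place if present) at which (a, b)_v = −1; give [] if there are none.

(a, b) ≡ (-21, 1105) mod (ℚ^×)²; places V = {2, 3, 5, 7, 13, 17, ∞}.
(a,b)_2: α=-2, β=-8; u≡3, v≡1 (mod 8); ε(u)ε(v)=1·0, αω(v)=-2·0, βω(u)=-8·1; sum ≡ 0  ⇒  +1.
(a,b)_5: α=0, u≡4; β=5, v≡1 (mod 5); (4|5)=+1, (1|5)=+1; sign (−1)^0·+1^5·+1^0 = +1.
(a,b)_3: α=1, u≡2; β=0, v≡1 (mod 3); (2|3)=-1, (1|3)=+1; sign (−1)^0·-1^0·+1^1 = +1.
(a,b)_17: α=0, u≡9; β=3, v≡3 (mod 17); (9|17)=+1, (3|17)=-1; sign (−1)^0·+1^3·-1^0 = +1.
(a,b)_∞: sgn(-21)=−, sgn(1105)=+, so +1.
(a,b)_7: α=-1, u≡1; β=4, v≡6 (mod 7); (1|7)=+1, (6|7)=-1; sign (−1)^0·+1^4·-1^-1 = -1.
(a,b)_13: α=0, u≡5; β=-1, v≡8 (mod 13); (5|13)=-1, (8|13)=-1; sign (−1)^0·-1^-1·-1^0 = -1.
(-21, 1105 / ℚ) ramifies at {7, 13}: a division algebra.

[7, 13]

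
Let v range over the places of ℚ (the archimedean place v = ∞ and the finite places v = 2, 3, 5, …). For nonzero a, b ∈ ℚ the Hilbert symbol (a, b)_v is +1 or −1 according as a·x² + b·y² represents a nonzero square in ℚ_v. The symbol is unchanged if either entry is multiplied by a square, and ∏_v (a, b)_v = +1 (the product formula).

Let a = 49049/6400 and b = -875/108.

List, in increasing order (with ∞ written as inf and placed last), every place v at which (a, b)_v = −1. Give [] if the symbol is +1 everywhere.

(a, b) ≡ (1001, -105) mod (ℚ^×)²; places V = {2, 3, 5, 7, 11, 13, ∞}.
(a,b)_∞: sgn(1001)=+, sgn(-105)=−, so +1.
(a,b)_2: α=-8, β=-2; u≡1, v≡7 (mod 8); ε(u)ε(v)=0·1, αω(v)=-8·0, βω(u)=-2·0; sum ≡ 0  ⇒  +1.
(a,b)_11: α=1, u≡9; β=0, v≡3 (mod 11); (9|11)=+1, (3|11)=+1; sign (−1)^0·+1^0·+1^1 = +1.
(a,b)_5: α=-2, u≡4; β=3, v≡1 (mod 5); (4|5)=+1, (1|5)=+1; sign (−1)^0·+1^3·+1^-2 = +1.
(a,b)_3: α=0, u≡2; β=-3, v≡1 (mod 3); (2|3)=-1, (1|3)=+1; sign (−1)^0·-1^-3·+1^0 = -1.
(a,b)_7: α=3, u≡5; β=1, v≡5 (mod 7); (5|7)=-1, (5|7)=-1; sign (−1)^1·-1^1·-1^3 = -1.
(a,b)_13: α=1, u≡4; β=0, v≡12 (mod 13); (4|13)=+1, (12|13)=+1; sign (−1)^0·+1^0·+1^1 = +1.
Ram(1001, -105) = {3, 7}; no ℚ_3-point on the conic.

[3, 7]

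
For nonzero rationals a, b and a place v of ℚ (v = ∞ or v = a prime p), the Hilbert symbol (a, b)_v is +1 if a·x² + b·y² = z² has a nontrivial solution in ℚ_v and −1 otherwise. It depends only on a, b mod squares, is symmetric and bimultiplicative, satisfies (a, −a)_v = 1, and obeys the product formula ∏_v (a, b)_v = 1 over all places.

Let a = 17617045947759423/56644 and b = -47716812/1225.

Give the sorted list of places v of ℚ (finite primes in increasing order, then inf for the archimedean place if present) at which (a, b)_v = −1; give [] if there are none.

Mod squares: a ≡ 392863, b ≡ -7843. Check v ∈ {∞, 2, 3, 5, 7, 11, 13, 17, 19, 23, 29, 31}.
v=5: a=5^0·(≡2), b=5^-2·(≡2) mod 5; (2|5)=-1, (2|5)=-1; (−1)^{0·-2·2}·(-1)^-2·(-1)^0 = +1.
v=17: a=17^-2·(≡5), b=17^0·(≡12) mod 17; (5|17)=-1, (12|17)=-1; (−1)^{-2·0·8}·(-1)^0·(-1)^-2 = +1.
v=3: a=3^6·(≡1), b=3^2·(≡2) mod 3; (1|3)=+1, (2|3)=-1; (−1)^{6·2·1}·(+1)^2·(-1)^6 = +1.
v=2: v_2(a)=-2, v_2(b)=2; units ≡ 7, 5 (mod 8); ε·ε+αω+βω = 1·0+-2·1+2·0 ≡ 0  ⇒  (a,b)_2 = +1.
v=∞: 392863 > 0 and -7843 < 0  ⇒  (a,b)_∞ = +1.
v=31: a=31^3·(≡7), b=31^1·(≡13) mod 31; (7|31)=+1, (13|31)=-1; (−1)^{3·1·15}·(+1)^1·(-1)^3 = +1.
v=23: a=23^3·(≡14), b=23^1·(≡8) mod 23; (14|23)=-1, (8|23)=+1; (−1)^{3·1·11}·(-1)^1·(+1)^3 = +1.
v=13: a=13^0·(≡3), b=13^2·(≡4) mod 13; (3|13)=+1, (4|13)=+1; (−1)^{0·2·6}·(+1)^2·(+1)^0 = +1.
v=19: a=19^1·(≡17), b=19^0·(≡6) mod 19; (17|19)=+1, (6|19)=+1; (−1)^{1·0·9}·(+1)^0·(+1)^1 = +1.
v=11: a=11^2·(≡4), b=11^1·(≡6) mod 11; (4|11)=+1, (6|11)=-1; (−1)^{2·1·5}·(+1)^1·(-1)^2 = +1.
v=7: a=7^-2·(≡4), b=7^-2·(≡1) mod 7; (4|7)=+1, (1|7)=+1; (−1)^{-2·-2·3}·(+1)^-2·(+1)^-2 = +1.
v=29: a=29^1·(≡1), b=29^0·(≡7) mod 29; (1|29)=+1, (7|29)=+1; (−1)^{1·0·14}·(+1)^0·(+1)^1 = +1.
Every local symbol is +1, so the conic 392863·x² + -7843·y² = z² has ℚ_v-points for all v and hence a ℚ-point; (a, b / ℚ) ≅ M_2(ℚ).

[]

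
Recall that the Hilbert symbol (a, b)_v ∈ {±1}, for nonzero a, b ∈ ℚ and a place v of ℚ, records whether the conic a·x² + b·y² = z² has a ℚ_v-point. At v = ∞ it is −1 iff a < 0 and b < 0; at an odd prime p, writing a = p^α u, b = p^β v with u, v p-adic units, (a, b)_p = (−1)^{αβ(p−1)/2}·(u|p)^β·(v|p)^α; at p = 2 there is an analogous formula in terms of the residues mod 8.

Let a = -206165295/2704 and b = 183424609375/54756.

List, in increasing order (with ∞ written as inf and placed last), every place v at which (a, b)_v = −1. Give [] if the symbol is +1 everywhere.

[5, 7]

(a, b) ≡ (-1295, 7) mod (ℚ^×)²; places V = {2, 3, 5, 7, 13, 19, 37, ∞}.
(a,b)_37: α=1, u≡18; β=2, v≡34 (mod 37); (18|37)=-1, (34|37)=+1; sign (−1)^0·-1^2·+1^1 = +1.
(a,b)_5: α=1, u≡4; β=8, v≡2 (mod 5); (4|5)=+1, (2|5)=-1; sign (−1)^0·+1^8·-1^1 = -1.
(a,b)_19: α=2, u≡17; β=0, v≡17 (mod 19); (17|19)=+1, (17|19)=+1; sign (−1)^0·+1^0·+1^2 = +1.
(a,b)_3: α=2, u≡1; β=-4, v≡1 (mod 3); (1|3)=+1, (1|3)=+1; sign (−1)^0·+1^-4·+1^2 = +1.
(a,b)_∞: sgn(-1295)=−, sgn(7)=+, so +1.
(a,b)_13: α=-2, u≡5; β=-2, v≡6 (mod 13); (5|13)=-1, (6|13)=-1; sign (−1)^0·-1^-2·-1^-2 = +1.
(a,b)_2: α=-4, β=-2; u≡1, v≡7 (mod 8); ε(u)ε(v)=0·1, αω(v)=-4·0, βω(u)=-2·0; sum ≡ 0  ⇒  +1.
(a,b)_7: α=3, u≡2; β=3, v≡1 (mod 7); (2|7)=+1, (1|7)=+1; sign (−1)^1·+1^3·+1^3 = -1.
Ram(-1295, 7) = {5, 7}; no ℚ_5-point on the conic.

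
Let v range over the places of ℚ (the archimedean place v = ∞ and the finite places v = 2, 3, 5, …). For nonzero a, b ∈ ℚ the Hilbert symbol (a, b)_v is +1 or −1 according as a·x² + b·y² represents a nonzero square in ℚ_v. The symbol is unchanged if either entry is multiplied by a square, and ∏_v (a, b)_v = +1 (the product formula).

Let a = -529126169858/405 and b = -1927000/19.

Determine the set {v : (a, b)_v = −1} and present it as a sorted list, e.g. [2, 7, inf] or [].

[5, 19, 23, 41, 47, inf]

Mod squares: a ≡ -92630890, b ≡ -366130. Check v ∈ {∞, 2, 3, 5, 11, 13, 19, 23, 41, 47}.
v=3: a=3^-4·(≡2), b=3^0·(≡2) mod 3; (2|3)=-1, (2|3)=-1; (−1)^{-4·0·1}·(-1)^0·(-1)^-4 = +1.
v=2: v_2(a)=1, v_2(b)=3; units ≡ 3, 7 (mod 8); ε·ε+αω+βω = 1·1+1·0+3·1 ≡ 0  ⇒  (a,b)_2 = +1.
v=13: a=13^4·(≡9), b=13^0·(≡7) mod 13; (9|13)=+1, (7|13)=-1; (−1)^{4·0·6}·(+1)^0·(-1)^4 = +1.
v=11: a=11^1·(≡3), b=11^0·(≡3) mod 11; (3|11)=+1, (3|11)=+1; (−1)^{1·0·5}·(+1)^0·(+1)^1 = +1.
v=5: a=5^-1·(≡2), b=5^3·(≡1) mod 5; (2|5)=-1, (1|5)=+1; (−1)^{-1·3·2}·(-1)^3·(+1)^-1 = -1.
v=47: a=47^1·(≡36), b=47^1·(≡14) mod 47; (36|47)=+1, (14|47)=+1; (−1)^{1·1·23}·(+1)^1·(+1)^1 = -1.
v=23: a=23^1·(≡6), b=23^0·(≡15) mod 23; (6|23)=+1, (15|23)=-1; (−1)^{1·0·11}·(+1)^0·(-1)^1 = -1.
v=∞: -92630890 < 0 and -366130 < 0  ⇒  (a,b)_∞ = -1.
v=19: a=19^1·(≡12), b=19^-1·(≡18) mod 19; (12|19)=-1, (18|19)=-1; (−1)^{1·-1·9}·(-1)^-1·(-1)^1 = -1.
v=41: a=41^1·(≡26), b=41^1·(≡23) mod 41; (26|41)=-1, (23|41)=+1; (−1)^{1·1·20}·(-1)^1·(+1)^1 = -1.
|Ram(-92630890, -366130)| = 6, even; anisotropic at {5, 19, 23, 41, 47, ∞}.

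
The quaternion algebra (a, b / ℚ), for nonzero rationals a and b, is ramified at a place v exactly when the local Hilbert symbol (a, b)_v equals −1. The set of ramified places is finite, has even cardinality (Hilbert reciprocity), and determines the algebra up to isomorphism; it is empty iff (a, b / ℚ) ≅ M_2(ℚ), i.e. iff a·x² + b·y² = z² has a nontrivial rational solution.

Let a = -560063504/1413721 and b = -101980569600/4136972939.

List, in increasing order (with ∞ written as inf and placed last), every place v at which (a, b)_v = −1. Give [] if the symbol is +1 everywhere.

[13, inf]

Mod squares: a ≡ -1001, b ≡ -19019. Check v ∈ {∞, 2, 3, 5, 7, 11, 13, 17, 19, 29, 41, 43}.
v=2: v_2(a)=4, v_2(b)=18; units ≡ 7, 5 (mod 8); ε·ε+αω+βω = 1·0+4·1+18·0 ≡ 0  ⇒  (a,b)_2 = +1.
v=29: a=29^-2·(≡18), b=29^0·(≡9) mod 29; (18|29)=-1, (9|29)=+1; (−1)^{-2·0·14}·(-1)^0·(+1)^-2 = +1.
v=∞: -1001 < 0 and -19019 < 0  ⇒  (a,b)_∞ = -1.
v=7: a=7^1·(≡4), b=7^1·(≡5) mod 7; (4|7)=+1, (5|7)=-1; (−1)^{1·1·3}·(+1)^1·(-1)^1 = +1.
v=43: a=43^0·(≡23), b=43^-2·(≡8) mod 43; (23|43)=+1, (8|43)=-1; (−1)^{0·-2·21}·(+1)^-2·(-1)^0 = +1.
v=17: a=17^2·(≡13), b=17^0·(≡2) mod 17; (13|17)=+1, (2|17)=+1; (−1)^{2·0·8}·(+1)^0·(+1)^2 = +1.
v=5: a=5^0·(≡1), b=5^2·(≡4) mod 5; (1|5)=+1, (4|5)=+1; (−1)^{0·2·2}·(+1)^2·(+1)^0 = +1.
v=3: a=3^0·(≡1), b=3^2·(≡1) mod 3; (1|3)=+1, (1|3)=+1; (−1)^{0·2·1}·(+1)^2·(+1)^0 = +1.
v=13: a=13^1·(≡1), b=13^1·(≡8) mod 13; (1|13)=+1, (8|13)=-1; (−1)^{1·1·6}·(+1)^1·(-1)^1 = -1.
v=11: a=11^3·(≡10), b=11^-3·(≡4) mod 11; (10|11)=-1, (4|11)=+1; (−1)^{3·-3·5}·(-1)^-3·(+1)^3 = +1.
v=41: a=41^-2·(≡3), b=41^-2·(≡40) mod 41; (3|41)=-1, (40|41)=+1; (−1)^{-2·-2·20}·(-1)^-2·(+1)^-2 = +1.
v=19: a=19^0·(≡4), b=19^1·(≡4) mod 19; (4|19)=+1, (4|19)=+1; (−1)^{0·1·9}·(+1)^1·(+1)^0 = +1.
|Ram(-1001, -19019)| = 2, even; anisotropic at {13, ∞}.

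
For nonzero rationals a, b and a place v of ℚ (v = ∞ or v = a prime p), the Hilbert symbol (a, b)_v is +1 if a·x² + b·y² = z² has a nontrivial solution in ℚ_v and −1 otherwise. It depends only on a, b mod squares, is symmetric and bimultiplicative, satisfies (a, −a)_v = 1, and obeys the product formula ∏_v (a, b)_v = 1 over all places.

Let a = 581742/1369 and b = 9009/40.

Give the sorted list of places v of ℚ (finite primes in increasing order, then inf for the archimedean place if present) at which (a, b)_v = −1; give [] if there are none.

[2, 3, 5, 7, 11, 13]

(a, b) ≡ (798, 10010) mod (ℚ^×)²; places V = {2, 3, 5, 7, 11, 13, 19, 37, ∞}.
(a,b)_37: α=-2, u≡28; β=0, v≡6 (mod 37); (28|37)=+1, (6|37)=-1; sign (−1)^0·+1^0·-1^-2 = +1.
(a,b)_13: α=0, u≡11; β=1, v≡4 (mod 13); (11|13)=-1, (4|13)=+1; sign (−1)^0·-1^1·+1^0 = -1.
(a,b)_11: α=0, u≡8; β=1, v≡7 (mod 11); (8|11)=-1, (7|11)=-1; sign (−1)^0·-1^1·-1^0 = -1.
(a,b)_5: α=0, u≡3; β=-1, v≡3 (mod 5); (3|5)=-1, (3|5)=-1; sign (−1)^0·-1^-1·-1^0 = -1.
(a,b)_2: α=1, β=-3; u≡7, v≡5 (mod 8); ε(u)ε(v)=1·0, αω(v)=1·1, βω(u)=-3·0; sum ≡ 1  ⇒  -1.
(a,b)_∞: sgn(798)=+, sgn(10010)=+, so +1.
(a,b)_7: α=1, u≡4; β=1, v≡4 (mod 7); (4|7)=+1, (4|7)=+1; sign (−1)^1·+1^1·+1^1 = -1.
(a,b)_19: α=1, u≡9; β=0, v≡11 (mod 19); (9|19)=+1, (11|19)=+1; sign (−1)^0·+1^0·+1^1 = +1.
(a,b)_3: α=7, u≡2; β=2, v≡2 (mod 3); (2|3)=-1, (2|3)=-1; sign (−1)^0·-1^2·-1^7 = -1.
Ram(798, 10010) = {2, 3, 5, 7, 11, 13}; no ℚ_2-point on the conic.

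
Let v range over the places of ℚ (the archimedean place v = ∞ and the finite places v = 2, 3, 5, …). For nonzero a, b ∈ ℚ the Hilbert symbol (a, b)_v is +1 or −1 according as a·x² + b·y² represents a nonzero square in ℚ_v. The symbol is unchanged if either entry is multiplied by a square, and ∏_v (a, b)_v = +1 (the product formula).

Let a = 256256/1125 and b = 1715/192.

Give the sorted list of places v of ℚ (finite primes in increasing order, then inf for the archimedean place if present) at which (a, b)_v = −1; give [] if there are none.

(a, b) ≡ (5005, 105) mod (ℚ^×)²; places V = {2, 3, 5, 7, 11, 13, ∞}.
(a,b)_3: α=-2, u≡1; β=-1, v≡2 (mod 3); (1|3)=+1, (2|3)=-1; sign (−1)^0·+1^-1·-1^-2 = +1.
(a,b)_7: α=1, u≡1; β=3, v≡4 (mod 7); (1|7)=+1, (4|7)=+1; sign (−1)^1·+1^3·+1^1 = -1.
(a,b)_2: α=8, β=-6; u≡5, v≡1 (mod 8); ε(u)ε(v)=0·0, αω(v)=8·0, βω(u)=-6·1; sum ≡ 0  ⇒  +1.
(a,b)_∞: sgn(5005)=+, sgn(105)=+, so +1.
(a,b)_13: α=1, u≡8; β=0, v≡9 (mod 13); (8|13)=-1, (9|13)=+1; sign (−1)^0·-1^0·+1^1 = +1.
(a,b)_11: α=1, u≡3; β=0, v≡2 (mod 11); (3|11)=+1, (2|11)=-1; sign (−1)^0·+1^0·-1^1 = -1.
(a,b)_5: α=-3, u≡4; β=1, v≡4 (mod 5); (4|5)=+1, (4|5)=+1; sign (−1)^0·+1^1·+1^-3 = +1.
|Ram(5005, 105)| = 2, even; anisotropic at {7, 11}.

[7, 11]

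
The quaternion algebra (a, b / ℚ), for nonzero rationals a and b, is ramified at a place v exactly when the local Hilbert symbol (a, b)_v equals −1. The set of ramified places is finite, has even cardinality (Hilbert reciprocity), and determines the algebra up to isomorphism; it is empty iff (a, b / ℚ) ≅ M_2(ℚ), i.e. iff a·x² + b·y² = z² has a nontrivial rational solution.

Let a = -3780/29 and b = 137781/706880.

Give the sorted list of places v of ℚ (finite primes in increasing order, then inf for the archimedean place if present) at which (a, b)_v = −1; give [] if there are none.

Mod squares: a ≡ -3045, b ≡ 105. Check v ∈ {∞, 2, 3, 5, 7, 29, 47}.
v=5: a=5^1·(≡1), b=5^-1·(≡1) mod 5; (1|5)=+1, (1|5)=+1; (−1)^{1·-1·2}·(+1)^-1·(+1)^1 = +1.
v=47: a=47^0·(≡22), b=47^-2·(≡13) mod 47; (22|47)=-1, (13|47)=-1; (−1)^{0·-2·23}·(-1)^-2·(-1)^0 = +1.
v=∞: -3045 < 0 and 105 > 0  ⇒  (a,b)_∞ = +1.
v=7: a=7^1·(≡6), b=7^1·(≡1) mod 7; (6|7)=-1, (1|7)=+1; (−1)^{1·1·3}·(-1)^1·(+1)^1 = +1.
v=3: a=3^3·(≡2), b=3^9·(≡2) mod 3; (2|3)=-1, (2|3)=-1; (−1)^{3·9·1}·(-1)^9·(-1)^3 = -1.
v=2: v_2(a)=2, v_2(b)=-6; units ≡ 3, 1 (mod 8); ε·ε+αω+βω = 1·0+2·0+-6·1 ≡ 0  ⇒  (a,b)_2 = +1.
v=29: a=29^-1·(≡19), b=29^0·(≡12) mod 29; (19|29)=-1, (12|29)=-1; (−1)^{-1·0·14}·(-1)^0·(-1)^-1 = -1.
|Ram(-3045, 105)| = 2, even; anisotropic at {3, 29}.

[3, 29]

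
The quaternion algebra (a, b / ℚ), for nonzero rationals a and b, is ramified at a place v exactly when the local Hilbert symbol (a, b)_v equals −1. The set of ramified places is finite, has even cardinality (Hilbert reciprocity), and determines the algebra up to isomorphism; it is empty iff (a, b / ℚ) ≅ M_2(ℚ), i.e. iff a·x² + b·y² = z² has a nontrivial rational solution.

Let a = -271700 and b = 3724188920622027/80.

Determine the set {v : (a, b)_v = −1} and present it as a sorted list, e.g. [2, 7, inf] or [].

Mod squares: a ≡ -2717, b ≡ 3135. Check v ∈ {∞, 2, 3, 5, 11, 13, 19, 23}.
v=13: a=13^1·(≡4), b=13^4·(≡11) mod 13; (4|13)=+1, (11|13)=-1; (−1)^{1·4·6}·(+1)^4·(-1)^1 = -1.
v=23: a=23^0·(≡22), b=23^2·(≡21) mod 23; (22|23)=-1, (21|23)=-1; (−1)^{0·2·11}·(-1)^2·(-1)^0 = +1.
v=11: a=11^1·(≡6), b=11^3·(≡6) mod 11; (6|11)=-1, (6|11)=-1; (−1)^{1·3·5}·(-1)^3·(-1)^1 = -1.
v=19: a=19^1·(≡7), b=19^3·(≡14) mod 19; (7|19)=+1, (14|19)=-1; (−1)^{1·3·9}·(+1)^3·(-1)^1 = +1.
v=3: a=3^0·(≡1), b=3^3·(≡1) mod 3; (1|3)=+1, (1|3)=+1; (−1)^{0·3·1}·(+1)^3·(+1)^0 = +1.
v=5: a=5^2·(≡2), b=5^-1·(≡2) mod 5; (2|5)=-1, (2|5)=-1; (−1)^{2·-1·2}·(-1)^-1·(-1)^2 = -1.
v=∞: -2717 < 0 and 3135 > 0  ⇒  (a,b)_∞ = +1.
v=2: v_2(a)=2, v_2(b)=-4; units ≡ 3, 7 (mod 8); ε·ε+αω+βω = 1·1+2·0+-4·1 ≡ 1  ⇒  (a,b)_2 = -1.
Ram(-2717, 3135) = {2, 5, 11, 13}; no ℚ_2-point on the conic.

[2, 5, 11, 13]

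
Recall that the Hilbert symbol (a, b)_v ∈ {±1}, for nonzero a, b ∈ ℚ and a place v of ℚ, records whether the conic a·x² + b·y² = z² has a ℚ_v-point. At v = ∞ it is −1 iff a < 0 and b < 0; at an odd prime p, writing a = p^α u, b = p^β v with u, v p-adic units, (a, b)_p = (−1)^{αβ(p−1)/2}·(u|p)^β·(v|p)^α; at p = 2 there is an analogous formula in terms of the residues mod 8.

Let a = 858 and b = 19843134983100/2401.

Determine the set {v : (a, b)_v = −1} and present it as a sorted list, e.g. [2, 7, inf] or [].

(a, b) ≡ (858, 1479) mod (ℚ^×)²; places V = {2, 3, 5, 7, 11, 13, 17, 29, ∞}.
(a,b)_7: α=0, u≡4; β=-4, v≡2 (mod 7); (4|7)=+1, (2|7)=+1; sign (−1)^0·+1^-4·+1^0 = +1.
(a,b)_29: α=0, u≡17; β=1, v≡9 (mod 29); (17|29)=-1, (9|29)=+1; sign (−1)^0·-1^1·+1^0 = -1.
(a,b)_13: α=1, u≡1; β=2, v≡9 (mod 13); (1|13)=+1, (9|13)=+1; sign (−1)^0·+1^2·+1^1 = +1.
(a,b)_2: α=1, β=2; u≡5, v≡7 (mod 8); ε(u)ε(v)=0·1, αω(v)=1·0, βω(u)=2·1; sum ≡ 0  ⇒  +1.
(a,b)_3: α=1, u≡1; β=9, v≡1 (mod 3); (1|3)=+1, (1|3)=+1; sign (−1)^1·+1^9·+1^1 = -1.
(a,b)_∞: sgn(858)=+, sgn(1479)=+, so +1.
(a,b)_5: α=0, u≡3; β=2, v≡4 (mod 5); (3|5)=-1, (4|5)=+1; sign (−1)^0·-1^2·+1^0 = +1.
(a,b)_17: α=0, u≡8; β=1, v≡15 (mod 17); (8|17)=+1, (15|17)=+1; sign (−1)^0·+1^1·+1^0 = +1.
(a,b)_11: α=1, u≡1; β=2, v≡4 (mod 11); (1|11)=+1, (4|11)=+1; sign (−1)^0·+1^2·+1^1 = +1.
|Ram(858, 1479)| = 2, even; anisotropic at {3, 29}.

[3, 29]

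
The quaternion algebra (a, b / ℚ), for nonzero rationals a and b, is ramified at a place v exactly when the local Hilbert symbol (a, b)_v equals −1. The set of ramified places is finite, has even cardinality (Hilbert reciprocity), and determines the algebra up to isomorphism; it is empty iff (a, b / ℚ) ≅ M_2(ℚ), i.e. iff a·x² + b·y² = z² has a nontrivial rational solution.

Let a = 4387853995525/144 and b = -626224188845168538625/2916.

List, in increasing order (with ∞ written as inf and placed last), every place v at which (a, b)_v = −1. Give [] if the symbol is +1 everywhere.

[13, 43]

Mod squares: a ≡ 1937221, b ≡ -30745. Check v ∈ {∞, 2, 3, 5, 7, 11, 13, 19, 23, 31, 43}.
v=∞: 1937221 > 0 and -30745 < 0  ⇒  (a,b)_∞ = +1.
v=11: a=11^1·(≡4), b=11^1·(≡6) mod 11; (4|11)=+1, (6|11)=-1; (−1)^{1·1·5}·(+1)^1·(-1)^1 = +1.
v=31: a=31^1·(≡13), b=31^2·(≡28) mod 31; (13|31)=-1, (28|31)=+1; (−1)^{1·2·15}·(-1)^2·(+1)^1 = +1.
v=5: a=5^2·(≡4), b=5^3·(≡1) mod 5; (4|5)=+1, (1|5)=+1; (−1)^{2·3·2}·(+1)^3·(+1)^2 = +1.
v=13: a=13^1·(≡8), b=13^1·(≡3) mod 13; (8|13)=-1, (3|13)=+1; (−1)^{1·1·6}·(-1)^1·(+1)^1 = -1.
v=19: a=19^1·(≡9), b=19^2·(≡17) mod 19; (9|19)=+1, (17|19)=+1; (−1)^{1·2·9}·(+1)^2·(+1)^1 = +1.
v=7: a=7^2·(≡6), b=7^4·(≡3) mod 7; (6|7)=-1, (3|7)=-1; (−1)^{2·4·3}·(-1)^4·(-1)^2 = +1.
v=23: a=23^1·(≡9), b=23^2·(≡4) mod 23; (9|23)=+1, (4|23)=+1; (−1)^{1·2·11}·(+1)^2·(+1)^1 = +1.
v=43: a=43^2·(≡22), b=43^3·(≡24) mod 43; (22|43)=-1, (24|43)=+1; (−1)^{2·3·21}·(-1)^3·(+1)^2 = -1.
v=3: a=3^-2·(≡1), b=3^-6·(≡2) mod 3; (1|3)=+1, (2|3)=-1; (−1)^{-2·-6·1}·(+1)^-6·(-1)^-2 = +1.
v=2: v_2(a)=-4, v_2(b)=-2; units ≡ 5, 7 (mod 8); ε·ε+αω+βω = 0·1+-4·0+-2·1 ≡ 0  ⇒  (a,b)_2 = +1.
Ram(1937221, -30745) = {13, 43}; no ℚ_13-point on the conic.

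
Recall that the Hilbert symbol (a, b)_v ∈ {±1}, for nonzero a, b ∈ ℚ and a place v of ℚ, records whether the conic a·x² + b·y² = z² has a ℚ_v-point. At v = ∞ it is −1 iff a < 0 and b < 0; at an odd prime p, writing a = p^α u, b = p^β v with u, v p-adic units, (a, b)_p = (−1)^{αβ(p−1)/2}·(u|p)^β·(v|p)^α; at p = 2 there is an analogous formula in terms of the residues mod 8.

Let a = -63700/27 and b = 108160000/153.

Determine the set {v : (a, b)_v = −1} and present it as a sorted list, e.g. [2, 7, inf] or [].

[3, 17]

Mod squares: a ≡ -39, b ≡ 17. Check v ∈ {∞, 2, 3, 5, 7, 13, 17}.
v=5: a=5^2·(≡1), b=5^4·(≡2) mod 5; (1|5)=+1, (2|5)=-1; (−1)^{2·4·2}·(+1)^4·(-1)^2 = +1.
v=17: a=17^0·(≡5), b=17^-1·(≡15) mod 17; (5|17)=-1, (15|17)=+1; (−1)^{0·-1·8}·(-1)^-1·(+1)^0 = -1.
v=3: a=3^-3·(≡2), b=3^-2·(≡2) mod 3; (2|3)=-1, (2|3)=-1; (−1)^{-3·-2·1}·(-1)^-2·(-1)^-3 = -1.
v=∞: -39 < 0 and 17 > 0  ⇒  (a,b)_∞ = +1.
v=13: a=13^1·(≡1), b=13^2·(≡1) mod 13; (1|13)=+1, (1|13)=+1; (−1)^{1·2·6}·(+1)^2·(+1)^1 = +1.
v=2: v_2(a)=2, v_2(b)=10; units ≡ 1, 1 (mod 8); ε·ε+αω+βω = 0·0+2·0+10·0 ≡ 0  ⇒  (a,b)_2 = +1.
v=7: a=7^2·(≡5), b=7^0·(≡3) mod 7; (5|7)=-1, (3|7)=-1; (−1)^{2·0·3}·(-1)^0·(-1)^2 = +1.
Ram(-39, 17) = {3, 17}; no ℚ_3-point on the conic.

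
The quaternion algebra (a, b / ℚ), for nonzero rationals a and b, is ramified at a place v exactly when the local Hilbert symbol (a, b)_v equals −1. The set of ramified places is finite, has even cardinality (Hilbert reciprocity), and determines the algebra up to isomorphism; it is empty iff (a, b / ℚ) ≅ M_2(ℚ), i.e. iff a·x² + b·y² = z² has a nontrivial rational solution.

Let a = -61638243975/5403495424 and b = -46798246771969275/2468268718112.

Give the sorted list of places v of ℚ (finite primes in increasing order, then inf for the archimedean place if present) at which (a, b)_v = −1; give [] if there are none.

(a, b) ≡ (-4389, -22) mod (ℚ^×)²; places V = {2, 3, 5, 7, 11, 17, 19, 31, ∞}.
(a,b)_19: α=-1, u≡11; β=0, v≡17 (mod 19); (11|19)=+1, (17|19)=+1; sign (−1)^0·+1^0·+1^-1 = +1.
(a,b)_17: α=-2, u≡7; β=-4, v≡12 (mod 17); (7|17)=-1, (12|17)=-1; sign (−1)^0·-1^-4·-1^-2 = +1.
(a,b)_7: α=1, u≡5; β=0, v≡5 (mod 7); (5|7)=-1, (5|7)=-1; sign (−1)^0·-1^0·-1^1 = -1.
(a,b)_2: α=-10, β=-5; u≡3, v≡5 (mod 8); ε(u)ε(v)=1·0, αω(v)=-10·1, βω(u)=-5·1; sum ≡ 1  ⇒  -1.
(a,b)_31: α=-2, u≡17; β=-4, v≡4 (mod 31); (17|31)=-1, (4|31)=+1; sign (−1)^0·-1^-4·+1^-2 = +1.
(a,b)_5: α=2, u≡4; β=2, v≡2 (mod 5); (4|5)=+1, (2|5)=-1; sign (−1)^0·+1^2·-1^2 = +1.
(a,b)_11: α=5, u≡8; β=11, v≡4 (mod 11); (8|11)=-1, (4|11)=+1; sign (−1)^1·-1^11·+1^5 = +1.
(a,b)_∞: sgn(-4389)=−, sgn(-22)=−, so -1.
(a,b)_3: α=7, u≡1; β=8, v≡2 (mod 3); (1|3)=+1, (2|3)=-1; sign (−1)^0·+1^8·-1^7 = -1.
Ram(-4389, -22) = {2, 3, 7, ∞}; no ℚ_2-point on the conic.

[2, 3, 7, inf]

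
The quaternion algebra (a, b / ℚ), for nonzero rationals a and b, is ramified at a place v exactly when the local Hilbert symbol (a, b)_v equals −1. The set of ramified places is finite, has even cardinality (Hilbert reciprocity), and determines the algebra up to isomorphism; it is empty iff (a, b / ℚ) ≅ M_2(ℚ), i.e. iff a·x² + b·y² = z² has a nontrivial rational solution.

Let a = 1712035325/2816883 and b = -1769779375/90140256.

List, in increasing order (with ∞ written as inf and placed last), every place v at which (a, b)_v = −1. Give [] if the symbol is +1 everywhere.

[2, 37]

(a, b) ≡ (111111, -20202) mod (ℚ^×)²; places V = {2, 3, 5, 7, 11, 13, 17, 19, 29, 37, 43, ∞}.
(a,b)_29: α=0, u≡11; β=2, v≡15 (mod 29); (11|29)=-1, (15|29)=-1; sign (−1)^0·-1^2·-1^0 = +1.
(a,b)_37: α=1, u≡13; β=1, v≡12 (mod 37); (13|37)=-1, (12|37)=+1; sign (−1)^0·-1^1·+1^1 = -1.
(a,b)_43: α=2, u≡20; β=0, v≡5 (mod 43); (20|43)=-1, (5|43)=-1; sign (−1)^0·-1^0·-1^2 = +1.
(a,b)_2: α=0, β=-5; u≡7, v≡3 (mod 8); ε(u)ε(v)=1·1, αω(v)=0·1, βω(u)=-5·0; sum ≡ 1  ⇒  -1.
(a,b)_13: α=1, u≡5; β=1, v≡2 (mod 13); (5|13)=-1, (2|13)=-1; sign (−1)^0·-1^1·-1^1 = +1.
(a,b)_17: α=-2, u≡15; β=-2, v≡3 (mod 17); (15|17)=+1, (3|17)=-1; sign (−1)^0·+1^-2·-1^-2 = +1.
(a,b)_∞: sgn(111111)=+, sgn(-20202)=−, so +1.
(a,b)_19: α=-2, u≡2; β=-2, v≡18 (mod 19); (2|19)=-1, (18|19)=-1; sign (−1)^0·-1^-2·-1^-2 = +1.
(a,b)_7: α=1, u≡4; β=1, v≡6 (mod 7); (4|7)=+1, (6|7)=-1; sign (−1)^1·+1^1·-1^1 = +1.
(a,b)_3: α=-3, u≡2; β=-3, v≡1 (mod 3); (2|3)=-1, (1|3)=+1; sign (−1)^1·-1^-3·+1^-3 = +1.
(a,b)_11: α=1, u≡1; β=0, v≡4 (mod 11); (1|11)=+1, (4|11)=+1; sign (−1)^0·+1^0·+1^1 = +1.
(a,b)_5: α=2, u≡1; β=4, v≡3 (mod 5); (1|5)=+1, (3|5)=-1; sign (−1)^0·+1^4·-1^2 = +1.
Ram(111111, -20202) = {2, 37}; no ℚ_2-point on the conic.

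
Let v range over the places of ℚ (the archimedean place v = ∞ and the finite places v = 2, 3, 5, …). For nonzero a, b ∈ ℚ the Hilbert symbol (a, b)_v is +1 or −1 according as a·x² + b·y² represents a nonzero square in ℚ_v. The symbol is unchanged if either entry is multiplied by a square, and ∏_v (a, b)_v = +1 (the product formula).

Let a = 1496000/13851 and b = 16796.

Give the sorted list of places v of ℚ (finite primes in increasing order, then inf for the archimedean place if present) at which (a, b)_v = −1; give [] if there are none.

Mod squares: a ≡ 17765, b ≡ 4199. Check v ∈ {∞, 2, 3, 5, 11, 13, 17, 19}.
v=11: a=11^1·(≡9), b=11^0·(≡10) mod 11; (9|11)=+1, (10|11)=-1; (−1)^{1·0·5}·(+1)^0·(-1)^1 = -1.
v=∞: 17765 > 0 and 4199 > 0  ⇒  (a,b)_∞ = +1.
v=19: a=19^-1·(≡5), b=19^1·(≡10) mod 19; (5|19)=+1, (10|19)=-1; (−1)^{-1·1·9}·(+1)^1·(-1)^-1 = +1.
v=13: a=13^0·(≡2), b=13^1·(≡5) mod 13; (2|13)=-1, (5|13)=-1; (−1)^{0·1·6}·(-1)^1·(-1)^0 = -1.
v=17: a=17^1·(≡15), b=17^1·(≡2) mod 17; (15|17)=+1, (2|17)=+1; (−1)^{1·1·8}·(+1)^1·(+1)^1 = +1.
v=2: v_2(a)=6, v_2(b)=2; units ≡ 5, 7 (mod 8); ε·ε+αω+βω = 0·1+6·0+2·1 ≡ 0  ⇒  (a,b)_2 = +1.
v=5: a=5^3·(≡3), b=5^0·(≡1) mod 5; (3|5)=-1, (1|5)=+1; (−1)^{3·0·2}·(-1)^0·(+1)^3 = +1.
v=3: a=3^-6·(≡2), b=3^0·(≡2) mod 3; (2|3)=-1, (2|3)=-1; (−1)^{-6·0·1}·(-1)^0·(-1)^-6 = +1.
(17765, 4199 / ℚ) ramifies at {11, 13}: a division algebra.

[11, 13]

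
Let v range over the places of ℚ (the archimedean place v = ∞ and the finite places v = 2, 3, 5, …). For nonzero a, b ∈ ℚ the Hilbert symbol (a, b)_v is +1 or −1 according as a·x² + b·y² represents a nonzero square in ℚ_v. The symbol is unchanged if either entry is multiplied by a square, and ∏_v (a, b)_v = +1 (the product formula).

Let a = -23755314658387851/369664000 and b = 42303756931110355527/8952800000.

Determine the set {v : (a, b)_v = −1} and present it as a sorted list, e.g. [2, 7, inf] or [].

[2, 11, 17, 29]

Mod squares: a ≡ -8990, b ≡ 840565. Check v ∈ {∞, 2, 3, 5, 7, 11, 17, 19, 29, 31}.
v=17: a=17^4·(≡11), b=17^5·(≡2) mod 17; (11|17)=-1, (2|17)=+1; (−1)^{4·5·8}·(-1)^5·(+1)^4 = -1.
v=19: a=19^-2·(≡17), b=19^-2·(≡6) mod 19; (17|19)=+1, (6|19)=+1; (−1)^{-2·-2·9}·(+1)^-2·(+1)^-2 = +1.
v=3: a=3^2·(≡1), b=3^8·(≡1) mod 3; (1|3)=+1, (1|3)=+1; (−1)^{2·8·1}·(+1)^8·(+1)^2 = +1.
v=5: a=5^-3·(≡2), b=5^-5·(≡2) mod 5; (2|5)=-1, (2|5)=-1; (−1)^{-3·-5·2}·(-1)^-5·(-1)^-3 = +1.
v=29: a=29^1·(≡23), b=29^1·(≡27) mod 29; (23|29)=+1, (27|29)=-1; (−1)^{1·1·14}·(+1)^1·(-1)^1 = -1.
v=7: a=7^4·(≡5), b=7^6·(≡6) mod 7; (5|7)=-1, (6|7)=-1; (−1)^{4·6·3}·(-1)^6·(-1)^4 = +1.
v=31: a=31^1·(≡7), b=31^-1·(≡12) mod 31; (7|31)=+1, (12|31)=-1; (−1)^{1·-1·15}·(+1)^-1·(-1)^1 = +1.
v=2: v_2(a)=-13, v_2(b)=-8; units ≡ 1, 5 (mod 8); ε·ε+αω+βω = 0·0+-13·1+-8·0 ≡ 1  ⇒  (a,b)_2 = -1.
v=∞: -8990 < 0 and 840565 > 0  ⇒  (a,b)_∞ = +1.
v=11: a=11^4·(≡7), b=11^3·(≡3) mod 11; (7|11)=-1, (3|11)=+1; (−1)^{4·3·5}·(-1)^3·(+1)^4 = -1.
Ram(-8990, 840565) = {2, 11, 17, 29}; no ℚ_2-point on the conic.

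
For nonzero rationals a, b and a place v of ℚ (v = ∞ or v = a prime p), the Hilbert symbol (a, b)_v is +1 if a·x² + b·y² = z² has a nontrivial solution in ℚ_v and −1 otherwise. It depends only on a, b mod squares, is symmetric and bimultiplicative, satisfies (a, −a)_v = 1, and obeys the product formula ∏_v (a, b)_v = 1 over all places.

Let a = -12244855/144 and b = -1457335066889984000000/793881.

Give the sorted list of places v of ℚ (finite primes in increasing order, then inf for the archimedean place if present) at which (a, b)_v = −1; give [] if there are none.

Mod squares: a ≡ -249895, b ≡ -2279. Check v ∈ {∞, 2, 3, 5, 7, 11, 23, 41, 43, 53}.
v=53: a=53^1·(≡50), b=53^3·(≡1) mod 53; (50|53)=-1, (1|53)=+1; (−1)^{1·3·26}·(-1)^3·(+1)^1 = -1.
v=7: a=7^2·(≡3), b=7^0·(≡3) mod 7; (3|7)=-1, (3|7)=-1; (−1)^{2·0·3}·(-1)^0·(-1)^2 = +1.
v=41: a=41^1·(≡19), b=41^2·(≡19) mod 41; (19|41)=-1, (19|41)=-1; (−1)^{1·2·20}·(-1)^2·(-1)^1 = -1.
v=2: v_2(a)=-4, v_2(b)=14; units ≡ 1, 1 (mod 8); ε·ε+αω+βω = 0·0+-4·0+14·0 ≡ 0  ⇒  (a,b)_2 = +1.
v=43: a=43^0·(≡17), b=43^1·(≡32) mod 43; (17|43)=+1, (32|43)=-1; (−1)^{0·1·21}·(+1)^1·(-1)^0 = +1.
v=3: a=3^-2·(≡2), b=3^-8·(≡1) mod 3; (2|3)=-1, (1|3)=+1; (−1)^{-2·-8·1}·(-1)^-8·(+1)^-2 = +1.
v=5: a=5^1·(≡1), b=5^6·(≡4) mod 5; (1|5)=+1, (4|5)=+1; (−1)^{1·6·2}·(+1)^6·(+1)^1 = +1.
v=23: a=23^1·(≡7), b=23^2·(≡17) mod 23; (7|23)=-1, (17|23)=-1; (−1)^{1·2·11}·(-1)^2·(-1)^1 = -1.
v=11: a=11^0·(≡4), b=11^-2·(≡3) mod 11; (4|11)=+1, (3|11)=+1; (−1)^{0·-2·5}·(+1)^-2·(+1)^0 = +1.
v=∞: -249895 < 0 and -2279 < 0  ⇒  (a,b)_∞ = -1.
(-249895, -2279 / ℚ) ramifies at {23, 41, 53, ∞}: a division algebra.

[23, 41, 53, inf]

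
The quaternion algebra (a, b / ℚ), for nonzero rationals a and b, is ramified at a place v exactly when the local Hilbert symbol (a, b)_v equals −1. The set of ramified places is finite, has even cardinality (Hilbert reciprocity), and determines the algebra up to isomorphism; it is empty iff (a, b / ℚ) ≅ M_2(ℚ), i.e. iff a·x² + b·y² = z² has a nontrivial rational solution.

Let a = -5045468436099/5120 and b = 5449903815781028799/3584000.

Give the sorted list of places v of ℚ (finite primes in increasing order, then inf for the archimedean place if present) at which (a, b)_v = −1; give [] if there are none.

(a, b) ≡ (-455, 146965) mod (ℚ^×)²; places V = {2, 3, 5, 7, 13, 17, 19, ∞}.
(a,b)_17: α=2, u≡2; β=5, v≡4 (mod 17); (2|17)=+1, (4|17)=+1; sign (−1)^0·+1^5·+1^2 = +1.
(a,b)_∞: sgn(-455)=−, sgn(146965)=+, so +1.
(a,b)_2: α=-10, β=-12; u≡1, v≡5 (mod 8); ε(u)ε(v)=0·0, αω(v)=-10·1, βω(u)=-12·0; sum ≡ 0  ⇒  +1.
(a,b)_5: α=-1, u≡4; β=-3, v≡2 (mod 5); (4|5)=+1, (2|5)=-1; sign (−1)^0·+1^-3·-1^-1 = -1.
(a,b)_3: α=12, u≡1; β=16, v≡1 (mod 3); (1|3)=+1, (1|3)=+1; sign (−1)^0·+1^16·+1^12 = +1.
(a,b)_19: α=2, u≡9; β=3, v≡10 (mod 19); (9|19)=+1, (10|19)=-1; sign (−1)^0·+1^3·-1^2 = +1.
(a,b)_7: α=1, u≡5; β=-1, v≡1 (mod 7); (5|7)=-1, (1|7)=+1; sign (−1)^1·-1^-1·+1^1 = +1.
(a,b)_13: α=1, u≡1; β=1, v≡8 (mod 13); (1|13)=+1, (8|13)=-1; sign (−1)^0·+1^1·-1^1 = -1.
Ram(-455, 146965) = {5, 13}; no ℚ_5-point on the conic.

[5, 13]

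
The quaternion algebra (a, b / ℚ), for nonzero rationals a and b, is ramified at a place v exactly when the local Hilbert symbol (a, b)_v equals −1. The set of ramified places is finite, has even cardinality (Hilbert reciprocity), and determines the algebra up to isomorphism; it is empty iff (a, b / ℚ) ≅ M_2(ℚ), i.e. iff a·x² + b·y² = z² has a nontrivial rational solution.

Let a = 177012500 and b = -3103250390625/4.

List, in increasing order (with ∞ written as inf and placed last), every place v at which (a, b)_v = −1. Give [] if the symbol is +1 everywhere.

(a, b) ≡ (5, -561) mod (ℚ^×)²; places V = {2, 3, 5, 7, 11, 17, ∞}.
(a,b)_3: α=0, u≡2; β=1, v≡2 (mod 3); (2|3)=-1, (2|3)=-1; sign (−1)^0·-1^1·-1^0 = -1.
(a,b)_2: α=2, β=-2; u≡5, v≡7 (mod 8); ε(u)ε(v)=0·1, αω(v)=2·0, βω(u)=-2·1; sum ≡ 0  ⇒  +1.
(a,b)_11: α=0, u≡5; β=1, v≡5 (mod 11); (5|11)=+1, (5|11)=+1; sign (−1)^0·+1^1·+1^0 = +1.
(a,b)_7: α=2, u≡3; β=2, v≡5 (mod 7); (3|7)=-1, (5|7)=-1; sign (−1)^0·-1^2·-1^2 = +1.
(a,b)_∞: sgn(5)=+, sgn(-561)=−, so +1.
(a,b)_17: α=2, u≡7; β=3, v≡9 (mod 17); (7|17)=-1, (9|17)=+1; sign (−1)^0·-1^3·+1^2 = -1.
(a,b)_5: α=5, u≡4; β=8, v≡1 (mod 5); (4|5)=+1, (1|5)=+1; sign (−1)^0·+1^8·+1^5 = +1.
(5, -561 / ℚ) ramifies at {3, 17}: a division algebra.

[3, 17]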